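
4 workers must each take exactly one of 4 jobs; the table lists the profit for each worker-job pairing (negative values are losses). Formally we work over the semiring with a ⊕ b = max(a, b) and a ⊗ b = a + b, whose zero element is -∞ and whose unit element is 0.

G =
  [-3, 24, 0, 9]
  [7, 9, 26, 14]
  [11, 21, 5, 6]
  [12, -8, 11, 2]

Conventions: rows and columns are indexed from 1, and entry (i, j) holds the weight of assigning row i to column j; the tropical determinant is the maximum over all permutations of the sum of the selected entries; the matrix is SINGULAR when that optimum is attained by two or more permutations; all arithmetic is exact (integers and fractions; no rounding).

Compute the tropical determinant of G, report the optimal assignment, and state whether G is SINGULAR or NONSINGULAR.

σ = (1, 2, 3, 4): (-3) + 9 + 5 + 2 = 13
σ = (1, 2, 4, 3): (-3) + 9 + 6 + 11 = 23
σ = (1, 3, 2, 4): (-3) + 26 + 21 + 2 = 46
σ = (1, 3, 4, 2): (-3) + 26 + 6 + (-8) = 21
σ = (1, 4, 2, 3): (-3) + 14 + 21 + 11 = 43
σ = (1, 4, 3, 2): (-3) + 14 + 5 + (-8) = 8
σ = (2, 1, 3, 4): 24 + 7 + 5 + 2 = 38
σ = (2, 1, 4, 3): 24 + 7 + 6 + 11 = 48
σ = (2, 3, 1, 4): 24 + 26 + 11 + 2 = 63
σ = (2, 3, 4, 1): 24 + 26 + 6 + 12 = 68
σ = (2, 4, 1, 3): 24 + 14 + 11 + 11 = 60
σ = (2, 4, 3, 1): 24 + 14 + 5 + 12 = 55
σ = (3, 1, 2, 4): 0 + 7 + 21 + 2 = 30
σ = (3, 1, 4, 2): 0 + 7 + 6 + (-8) = 5
σ = (3, 2, 1, 4): 0 + 9 + 11 + 2 = 22
σ = (3, 2, 4, 1): 0 + 9 + 6 + 12 = 27
σ = (3, 4, 1, 2): 0 + 14 + 11 + (-8) = 17
σ = (3, 4, 2, 1): 0 + 14 + 21 + 12 = 47
σ = (4, 1, 2, 3): 9 + 7 + 21 + 11 = 48
σ = (4, 1, 3, 2): 9 + 7 + 5 + (-8) = 13
σ = (4, 2, 1, 3): 9 + 9 + 11 + 11 = 40
σ = (4, 2, 3, 1): 9 + 9 + 5 + 12 = 35
σ = (4, 3, 1, 2): 9 + 26 + 11 + (-8) = 38
σ = (4, 3, 2, 1): 9 + 26 + 21 + 12 = 68
Optimal value attained by: σ = (2, 3, 4, 1).
Answer: det⊕(G) = 68; verdict: SINGULAR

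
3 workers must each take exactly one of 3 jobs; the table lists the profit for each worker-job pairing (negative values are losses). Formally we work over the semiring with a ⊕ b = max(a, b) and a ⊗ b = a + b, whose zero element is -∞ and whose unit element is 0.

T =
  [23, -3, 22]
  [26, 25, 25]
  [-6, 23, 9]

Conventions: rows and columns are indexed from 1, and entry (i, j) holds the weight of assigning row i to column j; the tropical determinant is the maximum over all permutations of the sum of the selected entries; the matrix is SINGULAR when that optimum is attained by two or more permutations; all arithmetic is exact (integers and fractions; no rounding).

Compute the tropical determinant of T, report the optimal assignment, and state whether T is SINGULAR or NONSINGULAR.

σ = (1, 2, 3): 23 + 25 + 9 = 57
σ = (1, 3, 2): 23 + 25 + 23 = 71
σ = (2, 1, 3): (-3) + 26 + 9 = 32
σ = (2, 3, 1): (-3) + 25 + (-6) = 16
σ = (3, 1, 2): 22 + 26 + 23 = 71
σ = (3, 2, 1): 22 + 25 + (-6) = 41
Optimal value attained by: σ = (1, 3, 2).
Answer: det⊕(T) = 71; verdict: SINGULAR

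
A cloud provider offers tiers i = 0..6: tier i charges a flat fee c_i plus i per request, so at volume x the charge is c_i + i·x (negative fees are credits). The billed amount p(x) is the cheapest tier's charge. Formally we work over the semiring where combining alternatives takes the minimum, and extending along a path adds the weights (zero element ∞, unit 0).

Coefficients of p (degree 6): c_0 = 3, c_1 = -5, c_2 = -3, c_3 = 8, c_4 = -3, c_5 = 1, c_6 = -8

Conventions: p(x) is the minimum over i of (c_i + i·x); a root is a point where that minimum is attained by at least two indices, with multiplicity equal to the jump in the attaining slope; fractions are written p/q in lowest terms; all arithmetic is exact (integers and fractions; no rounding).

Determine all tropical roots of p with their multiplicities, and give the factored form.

hull edge (i=0, c=3) to (i=1, c=-5): slope -8, span 1
hull edge (i=1, c=-5) to (i=6, c=-8): slope -3/5, span 5
Factored form: p(x) = -8 ⊗ (x ⊕ 3/5) ⊗ (x ⊕ 3/5) ⊗ (x ⊕ 3/5) ⊗ (x ⊕ 3/5) ⊗ (x ⊕ 3/5) ⊗ (x ⊕ 8)
Answer: roots = 3/5 (mult 5), 8 (mult 1)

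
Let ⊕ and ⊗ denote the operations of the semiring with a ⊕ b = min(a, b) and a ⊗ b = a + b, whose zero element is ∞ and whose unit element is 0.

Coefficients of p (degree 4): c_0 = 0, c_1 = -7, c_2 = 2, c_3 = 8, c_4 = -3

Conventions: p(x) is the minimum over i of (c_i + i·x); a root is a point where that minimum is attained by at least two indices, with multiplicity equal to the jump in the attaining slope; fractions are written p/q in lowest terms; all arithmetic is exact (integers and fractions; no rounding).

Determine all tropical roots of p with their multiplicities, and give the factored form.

hull edge (i=0, c=0) to (i=1, c=-7): slope -7, span 1
hull edge (i=1, c=-7) to (i=4, c=-3): slope 4/3, span 3
Factored form: p(x) = -3 ⊗ (x ⊕ (-4/3)) ⊗ (x ⊕ (-4/3)) ⊗ (x ⊕ (-4/3)) ⊗ (x ⊕ 7)
Answer: roots = -4/3 (mult 3), 7 (mult 1)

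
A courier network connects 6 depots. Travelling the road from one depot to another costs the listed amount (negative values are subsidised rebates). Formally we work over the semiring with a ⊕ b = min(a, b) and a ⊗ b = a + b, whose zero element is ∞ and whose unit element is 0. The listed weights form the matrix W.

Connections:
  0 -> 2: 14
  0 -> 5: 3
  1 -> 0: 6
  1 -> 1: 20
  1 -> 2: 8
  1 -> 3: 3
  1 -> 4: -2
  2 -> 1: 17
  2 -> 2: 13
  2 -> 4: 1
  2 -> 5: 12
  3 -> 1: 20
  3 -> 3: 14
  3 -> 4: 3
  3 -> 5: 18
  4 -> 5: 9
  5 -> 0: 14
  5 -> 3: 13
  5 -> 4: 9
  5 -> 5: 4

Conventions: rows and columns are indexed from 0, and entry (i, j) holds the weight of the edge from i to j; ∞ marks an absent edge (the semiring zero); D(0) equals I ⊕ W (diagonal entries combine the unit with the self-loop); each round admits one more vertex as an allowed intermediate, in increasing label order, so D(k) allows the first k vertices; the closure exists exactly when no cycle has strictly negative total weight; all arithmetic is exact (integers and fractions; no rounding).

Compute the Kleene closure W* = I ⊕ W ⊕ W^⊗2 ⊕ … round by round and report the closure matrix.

D(0):
  [0, ∞, 14, ∞, ∞, 3]
  [6, 0, 8, 3, -2, ∞]
  [∞, 17, 0, ∞, 1, 12]
  [∞, 20, ∞, 0, 3, 18]
  [∞, ∞, ∞, ∞, 0, 9]
  [14, ∞, ∞, 13, 9, 0]
D(1):
  [0, ∞, 14, ∞, ∞, 3]
  [6, 0, 8, 3, -2, 9]
  [∞, 17, 0, ∞, 1, 12]
  [∞, 20, ∞, 0, 3, 18]
  [∞, ∞, ∞, ∞, 0, 9]
  [14, ∞, 28, 13, 9, 0]
D(2):
  [0, ∞, 14, ∞, ∞, 3]
  [6, 0, 8, 3, -2, 9]
  [23, 17, 0, 20, 1, 12]
  [26, 20, 28, 0, 3, 18]
  [∞, ∞, ∞, ∞, 0, 9]
  [14, ∞, 28, 13, 9, 0]
D(3):
  [0, 31, 14, 34, 15, 3]
  [6, 0, 8, 3, -2, 9]
  [23, 17, 0, 20, 1, 12]
  [26, 20, 28, 0, 3, 18]
  [∞, ∞, ∞, ∞, 0, 9]
  [14, 45, 28, 13, 9, 0]
D(4):
  [0, 31, 14, 34, 15, 3]
  [6, 0, 8, 3, -2, 9]
  [23, 17, 0, 20, 1, 12]
  [26, 20, 28, 0, 3, 18]
  [∞, ∞, ∞, ∞, 0, 9]
  [14, 33, 28, 13, 9, 0]
D(5):
  [0, 31, 14, 34, 15, 3]
  [6, 0, 8, 3, -2, 7]
  [23, 17, 0, 20, 1, 10]
  [26, 20, 28, 0, 3, 12]
  [∞, ∞, ∞, ∞, 0, 9]
  [14, 33, 28, 13, 9, 0]
D(6):
  [0, 31, 14, 16, 12, 3]
  [6, 0, 8, 3, -2, 7]
  [23, 17, 0, 20, 1, 10]
  [26, 20, 28, 0, 3, 12]
  [23, 42, 37, 22, 0, 9]
  [14, 33, 28, 13, 9, 0]
Answer: W* = [[0, 31, 14, 16, 12, 3], [6, 0, 8, 3, -2, 7], [23, 17, 0, 20, 1, 10], [26, 20, 28, 0, 3, 12], [23, 42, 37, 22, 0, 9], [14, 33, 28, 13, 9, 0]]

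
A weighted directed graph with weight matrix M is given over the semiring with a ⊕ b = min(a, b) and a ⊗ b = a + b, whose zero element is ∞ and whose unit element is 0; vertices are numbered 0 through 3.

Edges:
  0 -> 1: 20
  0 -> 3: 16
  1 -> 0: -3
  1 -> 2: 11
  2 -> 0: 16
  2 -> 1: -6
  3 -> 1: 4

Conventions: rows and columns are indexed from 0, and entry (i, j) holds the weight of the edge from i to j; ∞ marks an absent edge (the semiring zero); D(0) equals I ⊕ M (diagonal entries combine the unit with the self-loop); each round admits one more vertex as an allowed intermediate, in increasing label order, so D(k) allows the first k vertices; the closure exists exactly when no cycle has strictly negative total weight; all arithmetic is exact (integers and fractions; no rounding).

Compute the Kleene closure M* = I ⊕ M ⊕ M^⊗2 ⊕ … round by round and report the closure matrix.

D(0):
  [0, 20, ∞, 16]
  [-3, 0, 11, ∞]
  [16, -6, 0, ∞]
  [∞, 4, ∞, 0]
D(1):
  [0, 20, ∞, 16]
  [-3, 0, 11, 13]
  [16, -6, 0, 32]
  [∞, 4, ∞, 0]
D(2):
  [0, 20, 31, 16]
  [-3, 0, 11, 13]
  [-9, -6, 0, 7]
  [1, 4, 15, 0]
D(3):
  [0, 20, 31, 16]
  [-3, 0, 11, 13]
  [-9, -6, 0, 7]
  [1, 4, 15, 0]
D(4):
  [0, 20, 31, 16]
  [-3, 0, 11, 13]
  [-9, -6, 0, 7]
  [1, 4, 15, 0]
Answer: M* = [[0, 20, 31, 16], [-3, 0, 11, 13], [-9, -6, 0, 7], [1, 4, 15, 0]]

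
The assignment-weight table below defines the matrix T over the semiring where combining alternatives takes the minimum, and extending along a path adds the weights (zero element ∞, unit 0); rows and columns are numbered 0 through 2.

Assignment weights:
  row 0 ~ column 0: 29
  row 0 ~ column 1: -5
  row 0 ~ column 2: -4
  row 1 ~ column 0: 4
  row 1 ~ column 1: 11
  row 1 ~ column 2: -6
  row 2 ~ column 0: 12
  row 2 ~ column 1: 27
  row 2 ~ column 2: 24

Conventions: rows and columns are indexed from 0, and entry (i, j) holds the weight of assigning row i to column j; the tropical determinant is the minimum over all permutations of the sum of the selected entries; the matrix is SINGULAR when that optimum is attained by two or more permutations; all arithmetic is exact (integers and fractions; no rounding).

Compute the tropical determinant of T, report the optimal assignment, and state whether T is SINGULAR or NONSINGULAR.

σ = (0, 1, 2): 29 + 11 + 24 = 64
σ = (0, 2, 1): 29 + (-6) + 27 = 50
σ = (1, 0, 2): (-5) + 4 + 24 = 23
σ = (1, 2, 0): (-5) + (-6) + 12 = 1
σ = (2, 0, 1): (-4) + 4 + 27 = 27
σ = (2, 1, 0): (-4) + 11 + 12 = 19
Optimal value attained by: σ = (1, 2, 0).
Answer: det⊕(T) = 1; verdict: NONSINGULAR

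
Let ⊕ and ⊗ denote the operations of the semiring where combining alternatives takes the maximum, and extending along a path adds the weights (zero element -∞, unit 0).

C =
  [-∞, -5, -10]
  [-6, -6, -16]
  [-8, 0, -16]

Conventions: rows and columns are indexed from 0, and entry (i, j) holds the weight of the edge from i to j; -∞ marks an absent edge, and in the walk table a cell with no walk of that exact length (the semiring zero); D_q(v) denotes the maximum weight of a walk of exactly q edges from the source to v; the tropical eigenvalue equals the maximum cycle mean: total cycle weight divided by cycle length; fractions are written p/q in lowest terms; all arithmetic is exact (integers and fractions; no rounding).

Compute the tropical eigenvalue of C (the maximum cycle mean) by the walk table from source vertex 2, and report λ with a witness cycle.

q=0: [-∞, -∞, 0]
q=1: [-8, 0, -16]
q=2: [-6, -6, -16]
q=3: [-12, -11, -16]
Optimal cycle mean attained by: cycle 0->2->1->0, total (-10) + 0 + (-6), length 3.
Answer: λ = -16/3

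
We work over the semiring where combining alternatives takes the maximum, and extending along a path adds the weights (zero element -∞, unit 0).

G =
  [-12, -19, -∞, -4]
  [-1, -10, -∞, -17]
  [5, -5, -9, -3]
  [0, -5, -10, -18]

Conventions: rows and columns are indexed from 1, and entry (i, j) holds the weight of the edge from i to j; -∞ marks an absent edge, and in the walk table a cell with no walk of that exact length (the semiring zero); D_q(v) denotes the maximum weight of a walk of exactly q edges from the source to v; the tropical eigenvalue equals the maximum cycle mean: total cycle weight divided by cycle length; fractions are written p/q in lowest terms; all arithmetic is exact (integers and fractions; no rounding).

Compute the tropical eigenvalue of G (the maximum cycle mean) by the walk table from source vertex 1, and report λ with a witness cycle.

q=0: [0, -∞, -∞, -∞]
q=1: [-12, -19, -∞, -4]
q=2: [-4, -9, -14, -16]
q=3: [-9, -19, -23, -8]
q=4: [-8, -13, -18, -13]
Optimal cycle mean attained by: cycle 1->4->1, total (-4) + 0, length 2.
Answer: λ = -2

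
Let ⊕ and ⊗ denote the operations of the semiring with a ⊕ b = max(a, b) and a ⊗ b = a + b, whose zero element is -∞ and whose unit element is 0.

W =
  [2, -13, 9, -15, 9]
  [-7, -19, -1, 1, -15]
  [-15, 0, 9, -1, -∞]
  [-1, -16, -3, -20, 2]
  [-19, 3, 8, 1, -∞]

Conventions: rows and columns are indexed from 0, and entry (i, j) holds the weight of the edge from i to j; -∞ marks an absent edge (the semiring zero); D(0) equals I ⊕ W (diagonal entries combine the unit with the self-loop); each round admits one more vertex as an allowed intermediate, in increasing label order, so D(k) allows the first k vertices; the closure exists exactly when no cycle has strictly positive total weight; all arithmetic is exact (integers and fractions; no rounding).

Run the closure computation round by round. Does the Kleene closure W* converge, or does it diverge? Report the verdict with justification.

Detection: at round 0, diagonal entry (0, 0) turns strictly positive.
Key observation: the cycle 0->0 has total weight 2, which is strictly positive.
Answer: DIVERGES — positive cycle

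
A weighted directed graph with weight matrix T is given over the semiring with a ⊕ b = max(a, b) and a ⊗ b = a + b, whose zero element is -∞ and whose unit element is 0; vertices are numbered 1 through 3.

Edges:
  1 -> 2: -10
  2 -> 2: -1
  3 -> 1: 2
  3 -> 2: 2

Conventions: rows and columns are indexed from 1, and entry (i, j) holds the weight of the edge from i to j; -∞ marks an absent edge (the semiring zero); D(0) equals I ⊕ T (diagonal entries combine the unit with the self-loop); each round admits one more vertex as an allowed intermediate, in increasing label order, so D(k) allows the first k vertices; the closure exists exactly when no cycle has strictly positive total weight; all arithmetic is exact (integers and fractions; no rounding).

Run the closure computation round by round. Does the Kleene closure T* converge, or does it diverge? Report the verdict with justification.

D(0):
  [0, -10, -∞]
  [-∞, 0, -∞]
  [2, 2, 0]
D(1):
  [0, -10, -∞]
  [-∞, 0, -∞]
  [2, 2, 0]
D(2):
  [0, -10, -∞]
  [-∞, 0, -∞]
  [2, 2, 0]
D(3):
  [0, -10, -∞]
  [-∞, 0, -∞]
  [2, 2, 0]
Key observation: every diagonal entry stays at the unit through all rounds, so no improving cycle exists.
Answer: CONVERGES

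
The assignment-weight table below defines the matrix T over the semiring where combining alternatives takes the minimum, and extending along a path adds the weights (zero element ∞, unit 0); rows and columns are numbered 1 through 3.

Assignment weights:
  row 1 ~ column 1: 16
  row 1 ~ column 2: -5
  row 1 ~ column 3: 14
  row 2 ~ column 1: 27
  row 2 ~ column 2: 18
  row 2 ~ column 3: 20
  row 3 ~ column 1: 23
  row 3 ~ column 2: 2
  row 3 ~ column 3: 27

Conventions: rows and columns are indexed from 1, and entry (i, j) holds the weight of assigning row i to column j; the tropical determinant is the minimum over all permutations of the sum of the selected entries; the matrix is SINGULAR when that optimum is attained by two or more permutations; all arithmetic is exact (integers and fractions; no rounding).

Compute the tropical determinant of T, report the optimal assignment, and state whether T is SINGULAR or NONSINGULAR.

σ = (1, 2, 3): 16 + 18 + 27 = 61
σ = (1, 3, 2): 16 + 20 + 2 = 38
σ = (2, 1, 3): (-5) + 27 + 27 = 49
σ = (2, 3, 1): (-5) + 20 + 23 = 38
σ = (3, 1, 2): 14 + 27 + 2 = 43
σ = (3, 2, 1): 14 + 18 + 23 = 55
Optimal value attained by: σ = (1, 3, 2).
Answer: det⊕(T) = 38; verdict: SINGULAR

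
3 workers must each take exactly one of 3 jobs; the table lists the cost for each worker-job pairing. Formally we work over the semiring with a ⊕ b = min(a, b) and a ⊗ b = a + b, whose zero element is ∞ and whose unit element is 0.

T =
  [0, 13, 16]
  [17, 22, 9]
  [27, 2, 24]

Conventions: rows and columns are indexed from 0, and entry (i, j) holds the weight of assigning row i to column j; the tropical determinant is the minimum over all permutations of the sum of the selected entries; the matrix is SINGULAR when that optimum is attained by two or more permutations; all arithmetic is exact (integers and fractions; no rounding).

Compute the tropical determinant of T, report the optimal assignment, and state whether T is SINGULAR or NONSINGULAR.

σ = (0, 1, 2): 0 + 22 + 24 = 46
σ = (0, 2, 1): 0 + 9 + 2 = 11
σ = (1, 0, 2): 13 + 17 + 24 = 54
σ = (1, 2, 0): 13 + 9 + 27 = 49
σ = (2, 0, 1): 16 + 17 + 2 = 35
σ = (2, 1, 0): 16 + 22 + 27 = 65
Optimal value attained by: σ = (0, 2, 1).
Answer: det⊕(T) = 11; verdict: NONSINGULAR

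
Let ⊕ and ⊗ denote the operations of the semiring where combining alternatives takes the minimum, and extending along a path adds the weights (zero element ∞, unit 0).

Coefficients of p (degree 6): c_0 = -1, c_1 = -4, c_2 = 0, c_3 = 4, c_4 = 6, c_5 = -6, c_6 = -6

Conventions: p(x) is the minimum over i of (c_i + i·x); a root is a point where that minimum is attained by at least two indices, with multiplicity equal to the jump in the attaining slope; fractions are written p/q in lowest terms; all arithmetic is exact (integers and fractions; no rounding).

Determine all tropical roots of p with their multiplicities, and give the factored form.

hull edge (i=0, c=-1) to (i=1, c=-4): slope -3, span 1
hull edge (i=1, c=-4) to (i=5, c=-6): slope -1/2, span 4
hull edge (i=5, c=-6) to (i=6, c=-6): slope 0, span 1
Factored form: p(x) = -6 ⊗ (x ⊕ 0) ⊗ (x ⊕ 1/2) ⊗ (x ⊕ 1/2) ⊗ (x ⊕ 1/2) ⊗ (x ⊕ 1/2) ⊗ (x ⊕ 3)
Answer: roots = 0 (mult 1), 1/2 (mult 4), 3 (mult 1)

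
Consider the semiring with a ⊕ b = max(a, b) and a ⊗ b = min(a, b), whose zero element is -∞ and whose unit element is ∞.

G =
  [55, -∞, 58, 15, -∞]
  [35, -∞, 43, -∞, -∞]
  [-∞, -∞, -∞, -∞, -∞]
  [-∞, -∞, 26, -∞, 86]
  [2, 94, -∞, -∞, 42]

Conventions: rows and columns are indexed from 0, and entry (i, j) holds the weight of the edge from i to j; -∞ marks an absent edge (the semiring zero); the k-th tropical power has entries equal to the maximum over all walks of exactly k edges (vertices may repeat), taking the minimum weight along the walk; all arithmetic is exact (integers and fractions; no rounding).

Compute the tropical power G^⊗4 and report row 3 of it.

G^⊗2:
  [55, -∞, 55, 15, 15]
  [35, -∞, 35, 15, -∞]
  [-∞, -∞, -∞, -∞, -∞]
  [2, 86, -∞, -∞, 42]
  [35, 42, 43, 2, 42]
G^⊗3:
  [55, 15, 55, 15, 15]
  [35, -∞, 35, 15, 15]
  [-∞, -∞, -∞, -∞, -∞]
  [35, 42, 43, 2, 42]
  [35, 42, 42, 15, 42]
G^⊗4:
  [55, 15, 55, 15, 15]
  [35, 15, 35, 15, 15]
  [-∞, -∞, -∞, -∞, -∞]
  [35, 42, 42, 15, 42]
  [35, 42, 42, 15, 42]
Answer: row 3 of G^⊗4 = [35, 42, 42, 15, 42]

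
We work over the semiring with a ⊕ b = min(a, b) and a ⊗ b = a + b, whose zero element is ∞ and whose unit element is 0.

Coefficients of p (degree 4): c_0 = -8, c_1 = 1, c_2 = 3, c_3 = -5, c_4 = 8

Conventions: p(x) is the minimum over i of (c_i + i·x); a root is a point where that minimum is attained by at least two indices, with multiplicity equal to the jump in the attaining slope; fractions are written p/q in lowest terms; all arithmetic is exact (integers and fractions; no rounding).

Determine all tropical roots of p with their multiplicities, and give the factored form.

hull edge (i=0, c=-8) to (i=3, c=-5): slope 1, span 3
hull edge (i=3, c=-5) to (i=4, c=8): slope 13, span 1
Factored form: p(x) = 8 ⊗ (x ⊕ (-13)) ⊗ (x ⊕ (-1)) ⊗ (x ⊕ (-1)) ⊗ (x ⊕ (-1))
Answer: roots = -13 (mult 1), -1 (mult 3)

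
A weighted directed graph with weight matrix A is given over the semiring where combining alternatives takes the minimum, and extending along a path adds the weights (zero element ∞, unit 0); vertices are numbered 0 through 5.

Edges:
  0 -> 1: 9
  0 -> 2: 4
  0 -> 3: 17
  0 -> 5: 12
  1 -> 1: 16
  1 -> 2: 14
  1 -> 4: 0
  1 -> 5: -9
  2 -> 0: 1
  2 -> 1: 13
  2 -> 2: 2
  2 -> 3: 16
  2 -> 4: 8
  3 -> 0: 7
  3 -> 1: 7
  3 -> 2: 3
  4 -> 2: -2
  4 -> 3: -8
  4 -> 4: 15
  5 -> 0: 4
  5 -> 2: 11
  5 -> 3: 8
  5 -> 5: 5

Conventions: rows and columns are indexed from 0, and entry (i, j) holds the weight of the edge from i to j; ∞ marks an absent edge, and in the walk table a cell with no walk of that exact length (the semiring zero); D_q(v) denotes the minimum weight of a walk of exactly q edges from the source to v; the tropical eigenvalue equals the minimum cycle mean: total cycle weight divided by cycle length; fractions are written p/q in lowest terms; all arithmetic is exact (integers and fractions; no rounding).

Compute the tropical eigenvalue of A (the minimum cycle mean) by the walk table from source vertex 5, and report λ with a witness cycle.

q=0: [∞, ∞, ∞, ∞, ∞, 0]
q=1: [4, ∞, 11, 8, ∞, 5]
q=2: [9, 13, 8, 13, 19, 10]
q=3: [9, 18, 10, 11, 13, 4]
q=4: [8, 18, 11, 5, 18, 9]
q=5: [12, 12, 8, 10, 18, 9]
q=6: [9, 17, 10, 10, 12, 3]
Optimal cycle mean attained by: cycle 1->4->3->1, total 0 + (-8) + 7, length 3.
Answer: λ = -1/3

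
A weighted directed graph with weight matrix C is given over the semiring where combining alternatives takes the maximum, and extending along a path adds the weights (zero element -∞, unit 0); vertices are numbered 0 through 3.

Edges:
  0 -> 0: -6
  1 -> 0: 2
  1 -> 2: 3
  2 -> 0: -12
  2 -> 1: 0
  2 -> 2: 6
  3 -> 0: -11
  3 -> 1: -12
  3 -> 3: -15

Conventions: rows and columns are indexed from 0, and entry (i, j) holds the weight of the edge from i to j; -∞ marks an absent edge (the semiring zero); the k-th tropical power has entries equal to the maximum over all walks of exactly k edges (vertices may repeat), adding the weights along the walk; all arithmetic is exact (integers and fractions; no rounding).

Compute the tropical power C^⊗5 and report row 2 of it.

C^⊗2:
  [-12, -∞, -∞, -∞]
  [-4, 3, 9, -∞]
  [2, 6, 12, -∞]
  [-10, -27, -9, -30]
C^⊗3:
  [-18, -∞, -∞, -∞]
  [5, 9, 15, -∞]
  [8, 12, 18, -∞]
  [-16, -9, -3, -45]
C^⊗4:
  [-24, -∞, -∞, -∞]
  [11, 15, 21, -∞]
  [14, 18, 24, -∞]
  [-7, -3, 3, -60]
C^⊗5:
  [-30, -∞, -∞, -∞]
  [17, 21, 27, -∞]
  [20, 24, 30, -∞]
  [-1, 3, 9, -75]
Answer: row 2 of C^⊗5 = [20, 24, 30, -∞]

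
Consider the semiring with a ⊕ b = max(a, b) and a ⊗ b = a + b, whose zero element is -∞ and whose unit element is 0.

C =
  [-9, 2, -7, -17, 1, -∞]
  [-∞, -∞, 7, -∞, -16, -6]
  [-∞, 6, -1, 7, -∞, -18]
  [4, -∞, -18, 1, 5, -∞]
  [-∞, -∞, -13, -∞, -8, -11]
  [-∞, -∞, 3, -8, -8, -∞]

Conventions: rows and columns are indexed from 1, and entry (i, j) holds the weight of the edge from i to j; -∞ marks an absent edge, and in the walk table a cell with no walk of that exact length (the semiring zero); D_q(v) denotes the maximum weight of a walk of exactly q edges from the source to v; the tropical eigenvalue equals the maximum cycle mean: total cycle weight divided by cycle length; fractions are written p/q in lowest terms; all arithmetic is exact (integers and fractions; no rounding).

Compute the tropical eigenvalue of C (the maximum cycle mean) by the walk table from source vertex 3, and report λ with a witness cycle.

q=0: [-∞, -∞, 0, -∞, -∞, -∞]
q=1: [-∞, 6, -1, 7, -∞, -18]
q=2: [11, 5, 13, 8, 12, 0]
q=3: [12, 19, 12, 20, 13, 1]
q=4: [24, 18, 26, 21, 25, 13]
q=5: [25, 32, 25, 33, 26, 14]
q=6: [37, 31, 39, 34, 38, 26]
Optimal cycle mean attained by: cycle 2->3->2, total 7 + 6, length 2.
Answer: λ = 13/2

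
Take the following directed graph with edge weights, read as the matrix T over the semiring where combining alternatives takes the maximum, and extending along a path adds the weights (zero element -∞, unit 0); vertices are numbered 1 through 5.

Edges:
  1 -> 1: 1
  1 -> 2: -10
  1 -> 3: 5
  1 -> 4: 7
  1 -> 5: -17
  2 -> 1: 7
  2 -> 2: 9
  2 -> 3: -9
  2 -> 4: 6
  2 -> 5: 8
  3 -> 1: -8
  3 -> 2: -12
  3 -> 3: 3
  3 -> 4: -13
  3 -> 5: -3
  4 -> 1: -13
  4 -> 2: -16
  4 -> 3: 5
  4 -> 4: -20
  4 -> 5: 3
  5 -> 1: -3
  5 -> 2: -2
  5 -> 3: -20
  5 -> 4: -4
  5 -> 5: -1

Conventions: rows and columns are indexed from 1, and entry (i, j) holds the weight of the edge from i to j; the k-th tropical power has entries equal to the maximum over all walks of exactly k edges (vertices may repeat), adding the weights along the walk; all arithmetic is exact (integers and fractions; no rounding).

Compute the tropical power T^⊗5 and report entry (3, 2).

T^⊗2:
  [2, -1, 12, 8, 10]
  [16, 18, 12, 15, 17]
  [-5, -3, 6, -1, 0]
  [0, 1, 8, -1, 2]
  [5, 7, 2, 4, 6]
T^⊗3:
  [7, 8, 15, 9, 11]
  [25, 27, 21, 24, 26]
  [4, 6, 9, 3, 5]
  [8, 10, 11, 7, 9]
  [14, 16, 10, 13, 15]
T^⊗4:
  [15, 17, 18, 14, 16]
  [34, 36, 30, 33, 35]
  [13, 15, 12, 12, 14]
  [17, 19, 14, 16, 18]
  [23, 25, 19, 22, 24]
T^⊗5:
  [24, 26, 21, 23, 25]
  [43, 45, 39, 42, 44]
  [22, 24, 18, 21, 23]
  [26, 28, 22, 25, 27]
  [32, 34, 28, 31, 33]
Key observation: the optimum is the walk 3->2->2->2->2->2, with weight (-12) + 9 + 9 + 9 + 9 = 24.
Optimal value attained by: walk 3->2->2->2->2->2.
Answer: (T^⊗5)[3][2] = 24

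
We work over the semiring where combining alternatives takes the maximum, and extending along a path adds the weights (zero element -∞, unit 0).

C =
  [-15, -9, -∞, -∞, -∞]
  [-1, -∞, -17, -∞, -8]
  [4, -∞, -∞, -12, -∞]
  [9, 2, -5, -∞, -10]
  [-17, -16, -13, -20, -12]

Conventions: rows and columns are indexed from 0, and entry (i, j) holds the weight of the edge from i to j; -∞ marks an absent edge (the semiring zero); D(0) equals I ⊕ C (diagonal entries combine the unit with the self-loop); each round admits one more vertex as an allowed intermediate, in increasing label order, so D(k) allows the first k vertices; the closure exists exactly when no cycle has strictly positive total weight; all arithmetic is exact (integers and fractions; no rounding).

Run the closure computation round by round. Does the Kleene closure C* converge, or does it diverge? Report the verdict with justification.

D(0):
  [0, -9, -∞, -∞, -∞]
  [-1, 0, -17, -∞, -8]
  [4, -∞, 0, -12, -∞]
  [9, 2, -5, 0, -10]
  [-17, -16, -13, -20, 0]
D(1):
  [0, -9, -∞, -∞, -∞]
  [-1, 0, -17, -∞, -8]
  [4, -5, 0, -12, -∞]
  [9, 2, -5, 0, -10]
  [-17, -16, -13, -20, 0]
D(2):
  [0, -9, -26, -∞, -17]
  [-1, 0, -17, -∞, -8]
  [4, -5, 0, -12, -13]
  [9, 2, -5, 0, -6]
  [-17, -16, -13, -20, 0]
D(3):
  [0, -9, -26, -38, -17]
  [-1, 0, -17, -29, -8]
  [4, -5, 0, -12, -13]
  [9, 2, -5, 0, -6]
  [-9, -16, -13, -20, 0]
D(4):
  [0, -9, -26, -38, -17]
  [-1, 0, -17, -29, -8]
  [4, -5, 0, -12, -13]
  [9, 2, -5, 0, -6]
  [-9, -16, -13, -20, 0]
D(5):
  [0, -9, -26, -37, -17]
  [-1, 0, -17, -28, -8]
  [4, -5, 0, -12, -13]
  [9, 2, -5, 0, -6]
  [-9, -16, -13, -20, 0]
Key observation: every diagonal entry stays at the unit through all rounds, so no improving cycle exists.
Answer: CONVERGES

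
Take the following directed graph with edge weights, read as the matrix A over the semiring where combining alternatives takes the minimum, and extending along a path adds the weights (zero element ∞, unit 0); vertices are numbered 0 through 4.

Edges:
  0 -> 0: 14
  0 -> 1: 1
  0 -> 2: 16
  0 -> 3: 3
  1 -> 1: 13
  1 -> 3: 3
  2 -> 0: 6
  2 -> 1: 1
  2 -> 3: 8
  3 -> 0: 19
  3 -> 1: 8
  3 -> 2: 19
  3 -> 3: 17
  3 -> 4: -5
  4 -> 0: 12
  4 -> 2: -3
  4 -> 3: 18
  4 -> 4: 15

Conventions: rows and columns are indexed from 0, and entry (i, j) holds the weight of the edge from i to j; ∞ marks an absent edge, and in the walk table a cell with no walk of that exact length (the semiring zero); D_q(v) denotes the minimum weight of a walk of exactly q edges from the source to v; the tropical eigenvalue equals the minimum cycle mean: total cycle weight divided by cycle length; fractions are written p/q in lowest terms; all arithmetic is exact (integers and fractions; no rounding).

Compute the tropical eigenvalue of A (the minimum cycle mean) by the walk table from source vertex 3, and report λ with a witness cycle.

q=0: [∞, ∞, ∞, 0, ∞]
q=1: [19, 8, 19, 17, -5]
q=2: [7, 20, -8, 11, 10]
q=3: [-2, -7, 7, 0, 6]
q=4: [12, -1, 3, -4, -5]
q=5: [7, 4, -8, 2, -9]
Optimal cycle mean attained by: cycle 1->3->4->2->1, total 3 + (-5) + (-3) + 1, length 4.
Answer: λ = -1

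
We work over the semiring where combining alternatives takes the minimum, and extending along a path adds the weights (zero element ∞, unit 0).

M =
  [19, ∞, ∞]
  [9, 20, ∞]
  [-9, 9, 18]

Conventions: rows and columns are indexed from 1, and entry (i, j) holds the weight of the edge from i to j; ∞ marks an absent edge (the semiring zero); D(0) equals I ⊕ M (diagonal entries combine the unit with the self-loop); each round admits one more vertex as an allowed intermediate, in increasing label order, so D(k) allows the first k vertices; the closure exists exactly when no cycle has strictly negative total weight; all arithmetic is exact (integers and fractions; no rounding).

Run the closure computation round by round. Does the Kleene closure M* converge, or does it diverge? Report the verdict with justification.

D(0):
  [0, ∞, ∞]
  [9, 0, ∞]
  [-9, 9, 0]
D(1):
  [0, ∞, ∞]
  [9, 0, ∞]
  [-9, 9, 0]
D(2):
  [0, ∞, ∞]
  [9, 0, ∞]
  [-9, 9, 0]
D(3):
  [0, ∞, ∞]
  [9, 0, ∞]
  [-9, 9, 0]
Key observation: every diagonal entry stays at the unit through all rounds, so no improving cycle exists.
Answer: CONVERGES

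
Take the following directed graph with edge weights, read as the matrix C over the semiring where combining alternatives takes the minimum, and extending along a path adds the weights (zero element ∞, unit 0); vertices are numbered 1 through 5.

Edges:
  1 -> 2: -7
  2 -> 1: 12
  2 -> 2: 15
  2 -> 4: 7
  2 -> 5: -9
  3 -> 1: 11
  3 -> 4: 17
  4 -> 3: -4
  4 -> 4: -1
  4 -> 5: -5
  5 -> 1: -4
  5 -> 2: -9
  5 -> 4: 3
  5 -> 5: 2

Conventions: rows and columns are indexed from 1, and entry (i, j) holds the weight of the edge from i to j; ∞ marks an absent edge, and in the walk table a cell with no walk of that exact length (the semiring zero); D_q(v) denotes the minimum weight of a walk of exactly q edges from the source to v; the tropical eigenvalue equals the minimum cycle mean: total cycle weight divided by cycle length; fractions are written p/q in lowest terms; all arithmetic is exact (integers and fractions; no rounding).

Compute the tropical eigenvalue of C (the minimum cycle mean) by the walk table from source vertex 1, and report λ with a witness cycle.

q=0: [0, ∞, ∞, ∞, ∞]
q=1: [∞, -7, ∞, ∞, ∞]
q=2: [5, 8, ∞, 0, -16]
q=3: [-20, -25, -4, -13, -14]
q=4: [-18, -27, -17, -18, -34]
q=5: [-38, -43, -22, -31, -36]
Optimal cycle mean attained by: cycle 2->5->2, total (-9) + (-9), length 2.
Answer: λ = -9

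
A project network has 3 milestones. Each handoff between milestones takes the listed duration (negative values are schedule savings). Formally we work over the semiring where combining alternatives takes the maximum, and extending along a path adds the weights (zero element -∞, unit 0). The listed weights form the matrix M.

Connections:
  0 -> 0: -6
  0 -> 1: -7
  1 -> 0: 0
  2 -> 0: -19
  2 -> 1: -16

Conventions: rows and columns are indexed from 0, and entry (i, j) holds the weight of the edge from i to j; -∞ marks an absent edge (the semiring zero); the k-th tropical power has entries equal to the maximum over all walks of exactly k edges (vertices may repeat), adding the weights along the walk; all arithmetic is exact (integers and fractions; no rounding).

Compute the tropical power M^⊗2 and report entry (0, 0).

M^⊗2:
  [-7, -13, -∞]
  [-6, -7, -∞]
  [-16, -26, -∞]
Key observation: the optimum is the walk 0->1->0, with weight (-7) + 0 = -7.
Optimal value attained by: walk 0->1->0.
Answer: (M^⊗2)[0][0] = -7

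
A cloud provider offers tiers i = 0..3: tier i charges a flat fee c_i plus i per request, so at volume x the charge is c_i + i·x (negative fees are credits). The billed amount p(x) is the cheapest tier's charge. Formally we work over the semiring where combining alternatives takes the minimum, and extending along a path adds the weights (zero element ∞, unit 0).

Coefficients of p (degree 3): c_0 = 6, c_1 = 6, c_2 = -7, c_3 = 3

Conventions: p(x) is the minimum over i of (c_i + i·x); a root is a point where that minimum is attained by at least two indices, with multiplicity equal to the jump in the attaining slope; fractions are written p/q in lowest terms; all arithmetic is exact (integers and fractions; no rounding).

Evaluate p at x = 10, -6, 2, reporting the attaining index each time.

p(10) = min(6+0·10=6, 6+1·10=16, -7+2·10=13, 3+3·10=33) = 6 (attained by i=0)
p(-6) = min(6+0·(-6)=6, 6+1·(-6)=0, -7+2·(-6)=-19, 3+3·(-6)=-15) = -19 (attained by i=2)
p(2) = min(6+0·2=6, 6+1·2=8, -7+2·2=-3, 3+3·2=9) = -3 (attained by i=2)
Answer: p(10) = 6; p(-6) = -19; p(2) = -3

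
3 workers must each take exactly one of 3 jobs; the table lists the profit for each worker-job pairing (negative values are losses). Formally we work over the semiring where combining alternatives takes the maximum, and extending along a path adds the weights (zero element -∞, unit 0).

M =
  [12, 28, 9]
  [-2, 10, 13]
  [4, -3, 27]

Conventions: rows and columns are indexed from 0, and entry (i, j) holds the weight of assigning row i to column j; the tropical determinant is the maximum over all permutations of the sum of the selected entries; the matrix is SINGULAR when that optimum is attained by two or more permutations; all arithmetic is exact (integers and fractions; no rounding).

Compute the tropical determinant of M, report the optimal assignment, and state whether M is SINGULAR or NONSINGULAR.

σ = (0, 1, 2): 12 + 10 + 27 = 49
σ = (0, 2, 1): 12 + 13 + (-3) = 22
σ = (1, 0, 2): 28 + (-2) + 27 = 53
σ = (1, 2, 0): 28 + 13 + 4 = 45
σ = (2, 0, 1): 9 + (-2) + (-3) = 4
σ = (2, 1, 0): 9 + 10 + 4 = 23
Optimal value attained by: σ = (1, 0, 2).
Answer: det⊕(M) = 53; verdict: NONSINGULAR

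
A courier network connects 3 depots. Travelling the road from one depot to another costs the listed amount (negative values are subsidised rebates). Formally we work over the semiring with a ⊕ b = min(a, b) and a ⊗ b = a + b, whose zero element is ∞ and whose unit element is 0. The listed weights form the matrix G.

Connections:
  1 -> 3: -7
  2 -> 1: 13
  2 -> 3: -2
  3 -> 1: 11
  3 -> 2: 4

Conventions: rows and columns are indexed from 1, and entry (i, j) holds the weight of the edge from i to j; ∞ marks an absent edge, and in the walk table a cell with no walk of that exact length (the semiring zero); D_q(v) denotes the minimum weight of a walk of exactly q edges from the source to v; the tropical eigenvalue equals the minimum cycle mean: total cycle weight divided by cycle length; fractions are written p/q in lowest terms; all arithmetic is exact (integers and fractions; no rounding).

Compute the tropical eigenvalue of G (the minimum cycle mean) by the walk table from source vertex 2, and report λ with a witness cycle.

q=0: [∞, 0, ∞]
q=1: [13, ∞, -2]
q=2: [9, 2, 6]
q=3: [15, 10, 0]
Optimal cycle mean attained by: cycle 2->3->2, total (-2) + 4, length 2.
Answer: λ = 1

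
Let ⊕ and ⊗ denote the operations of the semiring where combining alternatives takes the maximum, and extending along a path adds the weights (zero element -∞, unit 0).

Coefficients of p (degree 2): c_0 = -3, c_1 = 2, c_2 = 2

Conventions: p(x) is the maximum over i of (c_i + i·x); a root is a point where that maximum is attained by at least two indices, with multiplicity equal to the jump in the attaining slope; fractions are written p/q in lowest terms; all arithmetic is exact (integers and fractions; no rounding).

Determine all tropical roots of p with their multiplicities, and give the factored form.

hull edge (i=0, c=-3) to (i=1, c=2): slope 5, span 1
hull edge (i=1, c=2) to (i=2, c=2): slope 0, span 1
Factored form: p(x) = 2 ⊗ (x ⊕ (-5)) ⊗ (x ⊕ 0)
Answer: roots = -5 (mult 1), 0 (mult 1)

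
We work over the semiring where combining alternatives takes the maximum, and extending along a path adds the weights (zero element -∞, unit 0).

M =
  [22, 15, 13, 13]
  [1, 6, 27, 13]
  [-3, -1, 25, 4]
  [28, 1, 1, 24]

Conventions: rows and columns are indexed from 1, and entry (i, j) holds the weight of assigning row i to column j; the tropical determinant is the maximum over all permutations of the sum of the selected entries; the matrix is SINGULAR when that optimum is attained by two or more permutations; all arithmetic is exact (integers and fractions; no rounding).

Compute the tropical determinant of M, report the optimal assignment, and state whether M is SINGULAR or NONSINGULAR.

σ = (1, 2, 3, 4): 22 + 6 + 25 + 24 = 77
σ = (1, 2, 4, 3): 22 + 6 + 4 + 1 = 33
σ = (1, 3, 2, 4): 22 + 27 + (-1) + 24 = 72
σ = (1, 3, 4, 2): 22 + 27 + 4 + 1 = 54
σ = (1, 4, 2, 3): 22 + 13 + (-1) + 1 = 35
σ = (1, 4, 3, 2): 22 + 13 + 25 + 1 = 61
σ = (2, 1, 3, 4): 15 + 1 + 25 + 24 = 65
σ = (2, 1, 4, 3): 15 + 1 + 4 + 1 = 21
σ = (2, 3, 1, 4): 15 + 27 + (-3) + 24 = 63
σ = (2, 3, 4, 1): 15 + 27 + 4 + 28 = 74
σ = (2, 4, 1, 3): 15 + 13 + (-3) + 1 = 26
σ = (2, 4, 3, 1): 15 + 13 + 25 + 28 = 81
σ = (3, 1, 2, 4): 13 + 1 + (-1) + 24 = 37
σ = (3, 1, 4, 2): 13 + 1 + 4 + 1 = 19
σ = (3, 2, 1, 4): 13 + 6 + (-3) + 24 = 40
σ = (3, 2, 4, 1): 13 + 6 + 4 + 28 = 51
σ = (3, 4, 1, 2): 13 + 13 + (-3) + 1 = 24
σ = (3, 4, 2, 1): 13 + 13 + (-1) + 28 = 53
σ = (4, 1, 2, 3): 13 + 1 + (-1) + 1 = 14
σ = (4, 1, 3, 2): 13 + 1 + 25 + 1 = 40
σ = (4, 2, 1, 3): 13 + 6 + (-3) + 1 = 17
σ = (4, 2, 3, 1): 13 + 6 + 25 + 28 = 72
σ = (4, 3, 1, 2): 13 + 27 + (-3) + 1 = 38
σ = (4, 3, 2, 1): 13 + 27 + (-1) + 28 = 67
Optimal value attained by: σ = (2, 4, 3, 1).
Answer: det⊕(M) = 81; verdict: NONSINGULAR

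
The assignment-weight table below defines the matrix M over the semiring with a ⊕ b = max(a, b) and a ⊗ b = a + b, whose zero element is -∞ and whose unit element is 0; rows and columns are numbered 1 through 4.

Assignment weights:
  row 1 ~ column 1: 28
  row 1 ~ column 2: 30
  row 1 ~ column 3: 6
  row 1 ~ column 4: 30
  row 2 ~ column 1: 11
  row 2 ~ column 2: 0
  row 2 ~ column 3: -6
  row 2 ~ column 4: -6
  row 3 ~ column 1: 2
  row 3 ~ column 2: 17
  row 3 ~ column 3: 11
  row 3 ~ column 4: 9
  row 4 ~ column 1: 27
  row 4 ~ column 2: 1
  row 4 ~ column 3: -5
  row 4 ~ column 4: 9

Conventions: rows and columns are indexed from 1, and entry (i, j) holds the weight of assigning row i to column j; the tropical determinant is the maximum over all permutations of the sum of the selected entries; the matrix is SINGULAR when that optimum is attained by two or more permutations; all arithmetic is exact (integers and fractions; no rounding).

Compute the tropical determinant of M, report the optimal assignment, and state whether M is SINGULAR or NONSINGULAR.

σ = (1, 2, 3, 4): 28 + 0 + 11 + 9 = 48
σ = (1, 2, 4, 3): 28 + 0 + 9 + (-5) = 32
σ = (1, 3, 2, 4): 28 + (-6) + 17 + 9 = 48
σ = (1, 3, 4, 2): 28 + (-6) + 9 + 1 = 32
σ = (1, 4, 2, 3): 28 + (-6) + 17 + (-5) = 34
σ = (1, 4, 3, 2): 28 + (-6) + 11 + 1 = 34
σ = (2, 1, 3, 4): 30 + 11 + 11 + 9 = 61
σ = (2, 1, 4, 3): 30 + 11 + 9 + (-5) = 45
σ = (2, 3, 1, 4): 30 + (-6) + 2 + 9 = 35
σ = (2, 3, 4, 1): 30 + (-6) + 9 + 27 = 60
σ = (2, 4, 1, 3): 30 + (-6) + 2 + (-5) = 21
σ = (2, 4, 3, 1): 30 + (-6) + 11 + 27 = 62
σ = (3, 1, 2, 4): 6 + 11 + 17 + 9 = 43
σ = (3, 1, 4, 2): 6 + 11 + 9 + 1 = 27
σ = (3, 2, 1, 4): 6 + 0 + 2 + 9 = 17
σ = (3, 2, 4, 1): 6 + 0 + 9 + 27 = 42
σ = (3, 4, 1, 2): 6 + (-6) + 2 + 1 = 3
σ = (3, 4, 2, 1): 6 + (-6) + 17 + 27 = 44
σ = (4, 1, 2, 3): 30 + 11 + 17 + (-5) = 53
σ = (4, 1, 3, 2): 30 + 11 + 11 + 1 = 53
σ = (4, 2, 1, 3): 30 + 0 + 2 + (-5) = 27
σ = (4, 2, 3, 1): 30 + 0 + 11 + 27 = 68
σ = (4, 3, 1, 2): 30 + (-6) + 2 + 1 = 27
σ = (4, 3, 2, 1): 30 + (-6) + 17 + 27 = 68
Optimal value attained by: σ = (4, 2, 3, 1).
Answer: det⊕(M) = 68; verdict: SINGULAR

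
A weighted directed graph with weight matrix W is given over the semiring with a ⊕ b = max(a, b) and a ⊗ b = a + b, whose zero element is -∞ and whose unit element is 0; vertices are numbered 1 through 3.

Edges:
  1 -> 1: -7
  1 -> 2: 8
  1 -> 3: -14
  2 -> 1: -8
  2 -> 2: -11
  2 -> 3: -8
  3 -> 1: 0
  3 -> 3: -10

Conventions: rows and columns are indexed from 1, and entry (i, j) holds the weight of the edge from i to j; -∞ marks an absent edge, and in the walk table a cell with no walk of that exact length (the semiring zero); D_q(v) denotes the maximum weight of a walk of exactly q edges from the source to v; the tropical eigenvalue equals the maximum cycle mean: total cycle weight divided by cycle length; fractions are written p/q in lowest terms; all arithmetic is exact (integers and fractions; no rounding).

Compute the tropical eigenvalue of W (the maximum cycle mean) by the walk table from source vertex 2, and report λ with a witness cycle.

q=0: [-∞, 0, -∞]
q=1: [-8, -11, -8]
q=2: [-8, 0, -18]
q=3: [-8, 0, -8]
Optimal cycle mean attained by: cycle 1->2->1, total 8 + (-8), length 2.
Answer: λ = 0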